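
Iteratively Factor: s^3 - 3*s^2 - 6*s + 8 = (s + 2)*(s^2 - 5*s + 4) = (s - 4)*(s + 2)*(s - 1)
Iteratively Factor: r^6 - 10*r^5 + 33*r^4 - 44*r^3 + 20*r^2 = (r - 2)*(r^5 - 8*r^4 + 17*r^3 - 10*r^2) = (r - 5)*(r - 2)*(r^4 - 3*r^3 + 2*r^2) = r*(r - 5)*(r - 2)*(r^3 - 3*r^2 + 2*r) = r^2*(r - 5)*(r - 2)*(r^2 - 3*r + 2) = r^2*(r - 5)*(r - 2)^2*(r - 1)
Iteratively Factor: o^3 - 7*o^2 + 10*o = (o - 2)*(o^2 - 5*o) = (o - 5)*(o - 2)*(o)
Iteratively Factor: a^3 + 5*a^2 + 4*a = (a + 4)*(a^2 + a) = a*(a + 4)*(a + 1)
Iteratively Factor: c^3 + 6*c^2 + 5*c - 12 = (c - 1)*(c^2 + 7*c + 12) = (c - 1)*(c + 3)*(c + 4)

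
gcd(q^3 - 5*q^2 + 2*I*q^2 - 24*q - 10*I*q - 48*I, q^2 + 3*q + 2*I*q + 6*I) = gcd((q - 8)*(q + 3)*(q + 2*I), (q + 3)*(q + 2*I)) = q^2 + q*(3 + 2*I) + 6*I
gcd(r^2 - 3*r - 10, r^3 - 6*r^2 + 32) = r + 2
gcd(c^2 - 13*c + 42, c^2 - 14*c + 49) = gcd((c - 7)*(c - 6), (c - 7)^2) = c - 7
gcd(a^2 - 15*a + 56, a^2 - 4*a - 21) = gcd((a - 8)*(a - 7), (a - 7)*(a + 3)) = a - 7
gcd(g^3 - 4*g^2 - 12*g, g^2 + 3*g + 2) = g + 2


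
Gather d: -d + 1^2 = 1 - d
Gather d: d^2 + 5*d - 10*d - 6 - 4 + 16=d^2 - 5*d + 6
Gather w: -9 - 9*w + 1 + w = -8*w - 8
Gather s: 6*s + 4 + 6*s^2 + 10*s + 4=6*s^2 + 16*s + 8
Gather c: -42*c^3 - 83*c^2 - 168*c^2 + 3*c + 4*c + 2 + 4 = -42*c^3 - 251*c^2 + 7*c + 6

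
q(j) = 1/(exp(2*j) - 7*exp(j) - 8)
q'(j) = (-2*exp(2*j) + 7*exp(j))/(exp(2*j) - 7*exp(j) - 8)^2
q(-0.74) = -0.09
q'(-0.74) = 0.02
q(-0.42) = -0.08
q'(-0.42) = 0.03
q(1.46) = -0.05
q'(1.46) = -0.02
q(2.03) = -0.30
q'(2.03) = -5.67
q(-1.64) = -0.11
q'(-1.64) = 0.01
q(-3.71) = -0.12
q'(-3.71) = 0.00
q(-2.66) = -0.12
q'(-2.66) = 0.01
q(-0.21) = -0.08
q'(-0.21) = 0.03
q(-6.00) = -0.12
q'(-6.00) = 0.00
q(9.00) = 0.00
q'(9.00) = 0.00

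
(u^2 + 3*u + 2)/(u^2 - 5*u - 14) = (u + 1)/(u - 7)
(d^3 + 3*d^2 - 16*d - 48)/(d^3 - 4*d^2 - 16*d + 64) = (d + 3)/(d - 4)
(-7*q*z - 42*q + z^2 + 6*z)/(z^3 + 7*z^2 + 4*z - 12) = (-7*q + z)/(z^2 + z - 2)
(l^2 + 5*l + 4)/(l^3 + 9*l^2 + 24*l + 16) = 1/(l + 4)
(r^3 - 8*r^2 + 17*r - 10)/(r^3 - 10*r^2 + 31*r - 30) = (r - 1)/(r - 3)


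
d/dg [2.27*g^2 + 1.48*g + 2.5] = 4.54*g + 1.48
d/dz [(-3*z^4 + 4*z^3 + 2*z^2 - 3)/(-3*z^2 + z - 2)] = (18*z^5 - 21*z^4 + 32*z^3 - 22*z^2 - 26*z + 3)/(9*z^4 - 6*z^3 + 13*z^2 - 4*z + 4)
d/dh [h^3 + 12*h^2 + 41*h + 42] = 3*h^2 + 24*h + 41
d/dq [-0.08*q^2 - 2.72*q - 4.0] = -0.16*q - 2.72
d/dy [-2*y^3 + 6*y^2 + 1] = 6*y*(2 - y)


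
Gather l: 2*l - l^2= -l^2 + 2*l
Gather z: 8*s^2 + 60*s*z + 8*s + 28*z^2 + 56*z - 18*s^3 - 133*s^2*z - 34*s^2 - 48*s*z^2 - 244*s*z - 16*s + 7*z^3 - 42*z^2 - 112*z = -18*s^3 - 26*s^2 - 8*s + 7*z^3 + z^2*(-48*s - 14) + z*(-133*s^2 - 184*s - 56)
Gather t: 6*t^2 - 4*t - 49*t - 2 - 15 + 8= 6*t^2 - 53*t - 9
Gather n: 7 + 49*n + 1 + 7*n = 56*n + 8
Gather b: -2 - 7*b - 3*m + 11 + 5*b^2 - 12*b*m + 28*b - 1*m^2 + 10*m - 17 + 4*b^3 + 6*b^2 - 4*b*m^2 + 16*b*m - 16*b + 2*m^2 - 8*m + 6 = 4*b^3 + 11*b^2 + b*(-4*m^2 + 4*m + 5) + m^2 - m - 2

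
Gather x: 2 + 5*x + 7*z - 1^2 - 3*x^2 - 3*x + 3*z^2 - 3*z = -3*x^2 + 2*x + 3*z^2 + 4*z + 1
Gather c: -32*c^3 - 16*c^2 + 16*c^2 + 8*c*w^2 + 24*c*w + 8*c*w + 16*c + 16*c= -32*c^3 + c*(8*w^2 + 32*w + 32)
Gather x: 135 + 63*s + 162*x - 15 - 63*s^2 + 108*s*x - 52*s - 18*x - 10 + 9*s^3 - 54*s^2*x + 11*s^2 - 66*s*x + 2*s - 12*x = 9*s^3 - 52*s^2 + 13*s + x*(-54*s^2 + 42*s + 132) + 110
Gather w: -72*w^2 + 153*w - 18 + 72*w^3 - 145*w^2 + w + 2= 72*w^3 - 217*w^2 + 154*w - 16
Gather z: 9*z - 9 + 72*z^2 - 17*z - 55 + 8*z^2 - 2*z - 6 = 80*z^2 - 10*z - 70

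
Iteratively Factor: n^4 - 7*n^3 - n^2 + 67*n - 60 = (n + 3)*(n^3 - 10*n^2 + 29*n - 20) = (n - 5)*(n + 3)*(n^2 - 5*n + 4) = (n - 5)*(n - 4)*(n + 3)*(n - 1)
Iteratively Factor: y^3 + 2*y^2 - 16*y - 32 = (y + 4)*(y^2 - 2*y - 8) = (y + 2)*(y + 4)*(y - 4)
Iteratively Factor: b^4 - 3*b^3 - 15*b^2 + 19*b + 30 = (b + 1)*(b^3 - 4*b^2 - 11*b + 30) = (b + 1)*(b + 3)*(b^2 - 7*b + 10) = (b - 5)*(b + 1)*(b + 3)*(b - 2)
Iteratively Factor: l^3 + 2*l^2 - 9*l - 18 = (l + 2)*(l^2 - 9) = (l + 2)*(l + 3)*(l - 3)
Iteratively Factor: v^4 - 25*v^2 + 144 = (v - 4)*(v^3 + 4*v^2 - 9*v - 36) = (v - 4)*(v + 3)*(v^2 + v - 12) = (v - 4)*(v - 3)*(v + 3)*(v + 4)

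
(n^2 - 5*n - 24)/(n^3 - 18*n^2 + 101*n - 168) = (n + 3)/(n^2 - 10*n + 21)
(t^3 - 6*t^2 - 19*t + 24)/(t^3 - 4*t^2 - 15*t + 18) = (t - 8)/(t - 6)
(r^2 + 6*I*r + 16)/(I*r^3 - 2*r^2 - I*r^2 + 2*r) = (r^2 + 6*I*r + 16)/(r*(I*r^2 - 2*r - I*r + 2))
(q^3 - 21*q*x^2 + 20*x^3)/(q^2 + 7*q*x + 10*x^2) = (q^2 - 5*q*x + 4*x^2)/(q + 2*x)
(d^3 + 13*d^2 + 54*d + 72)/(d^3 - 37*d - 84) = (d + 6)/(d - 7)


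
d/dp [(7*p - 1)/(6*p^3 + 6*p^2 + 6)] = (7*p^3 + 7*p^2 - p*(3*p + 2)*(7*p - 1) + 7)/(6*(p^3 + p^2 + 1)^2)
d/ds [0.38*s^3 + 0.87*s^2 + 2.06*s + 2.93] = 1.14*s^2 + 1.74*s + 2.06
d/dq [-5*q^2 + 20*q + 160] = 20 - 10*q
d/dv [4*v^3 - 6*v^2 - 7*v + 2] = 12*v^2 - 12*v - 7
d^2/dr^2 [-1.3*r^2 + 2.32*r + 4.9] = -2.60000000000000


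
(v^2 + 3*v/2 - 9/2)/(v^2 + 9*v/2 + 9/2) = (2*v - 3)/(2*v + 3)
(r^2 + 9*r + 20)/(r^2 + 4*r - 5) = (r + 4)/(r - 1)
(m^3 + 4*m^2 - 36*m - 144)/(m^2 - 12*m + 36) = (m^2 + 10*m + 24)/(m - 6)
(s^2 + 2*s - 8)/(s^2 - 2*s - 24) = (s - 2)/(s - 6)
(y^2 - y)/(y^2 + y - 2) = y/(y + 2)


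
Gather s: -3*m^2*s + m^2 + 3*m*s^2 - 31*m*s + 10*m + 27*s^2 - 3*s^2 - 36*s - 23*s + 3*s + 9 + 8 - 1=m^2 + 10*m + s^2*(3*m + 24) + s*(-3*m^2 - 31*m - 56) + 16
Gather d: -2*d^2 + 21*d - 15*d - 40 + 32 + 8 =-2*d^2 + 6*d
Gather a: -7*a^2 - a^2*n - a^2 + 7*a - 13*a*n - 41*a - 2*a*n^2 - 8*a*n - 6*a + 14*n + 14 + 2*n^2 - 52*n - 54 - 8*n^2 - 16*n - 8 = a^2*(-n - 8) + a*(-2*n^2 - 21*n - 40) - 6*n^2 - 54*n - 48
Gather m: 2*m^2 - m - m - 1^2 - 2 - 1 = 2*m^2 - 2*m - 4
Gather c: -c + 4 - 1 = 3 - c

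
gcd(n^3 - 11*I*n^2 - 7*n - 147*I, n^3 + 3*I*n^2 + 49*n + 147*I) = n^2 - 4*I*n + 21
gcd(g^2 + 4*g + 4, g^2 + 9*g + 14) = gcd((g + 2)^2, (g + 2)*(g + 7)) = g + 2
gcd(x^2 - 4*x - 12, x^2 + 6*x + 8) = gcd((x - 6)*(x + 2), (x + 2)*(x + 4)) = x + 2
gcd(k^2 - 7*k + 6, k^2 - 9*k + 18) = k - 6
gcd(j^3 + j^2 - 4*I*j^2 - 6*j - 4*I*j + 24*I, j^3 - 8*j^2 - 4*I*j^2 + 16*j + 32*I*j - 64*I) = j - 4*I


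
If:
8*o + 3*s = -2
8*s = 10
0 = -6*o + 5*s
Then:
No Solution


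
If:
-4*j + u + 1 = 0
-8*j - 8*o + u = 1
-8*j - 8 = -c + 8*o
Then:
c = u + 7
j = u/4 + 1/4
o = -u/8 - 3/8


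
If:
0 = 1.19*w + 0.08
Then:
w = -0.07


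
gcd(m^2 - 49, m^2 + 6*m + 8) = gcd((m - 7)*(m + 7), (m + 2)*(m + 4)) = 1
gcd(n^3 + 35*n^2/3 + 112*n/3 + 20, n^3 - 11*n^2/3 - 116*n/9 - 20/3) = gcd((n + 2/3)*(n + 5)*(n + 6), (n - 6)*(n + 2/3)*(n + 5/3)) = n + 2/3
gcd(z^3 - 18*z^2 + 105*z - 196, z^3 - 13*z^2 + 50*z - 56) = z^2 - 11*z + 28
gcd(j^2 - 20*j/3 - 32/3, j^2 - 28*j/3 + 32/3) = j - 8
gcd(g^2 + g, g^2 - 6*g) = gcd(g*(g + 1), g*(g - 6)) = g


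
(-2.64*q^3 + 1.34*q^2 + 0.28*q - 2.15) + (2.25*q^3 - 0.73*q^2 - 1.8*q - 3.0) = -0.39*q^3 + 0.61*q^2 - 1.52*q - 5.15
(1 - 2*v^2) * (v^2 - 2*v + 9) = -2*v^4 + 4*v^3 - 17*v^2 - 2*v + 9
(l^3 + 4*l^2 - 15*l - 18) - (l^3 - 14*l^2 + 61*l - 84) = 18*l^2 - 76*l + 66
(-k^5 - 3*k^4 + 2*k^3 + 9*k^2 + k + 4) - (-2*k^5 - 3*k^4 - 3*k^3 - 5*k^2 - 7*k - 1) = k^5 + 5*k^3 + 14*k^2 + 8*k + 5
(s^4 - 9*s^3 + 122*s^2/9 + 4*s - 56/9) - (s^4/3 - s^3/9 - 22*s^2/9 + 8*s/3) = 2*s^4/3 - 80*s^3/9 + 16*s^2 + 4*s/3 - 56/9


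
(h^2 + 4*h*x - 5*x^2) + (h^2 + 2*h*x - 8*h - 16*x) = 2*h^2 + 6*h*x - 8*h - 5*x^2 - 16*x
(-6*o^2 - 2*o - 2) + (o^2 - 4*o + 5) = -5*o^2 - 6*o + 3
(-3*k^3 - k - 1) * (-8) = 24*k^3 + 8*k + 8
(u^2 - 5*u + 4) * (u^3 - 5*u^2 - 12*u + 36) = u^5 - 10*u^4 + 17*u^3 + 76*u^2 - 228*u + 144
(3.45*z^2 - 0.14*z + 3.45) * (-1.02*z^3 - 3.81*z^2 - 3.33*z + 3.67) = -3.519*z^5 - 13.0017*z^4 - 14.4741*z^3 - 0.0168000000000005*z^2 - 12.0023*z + 12.6615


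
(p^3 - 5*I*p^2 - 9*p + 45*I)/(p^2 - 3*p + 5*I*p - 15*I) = (p^2 + p*(3 - 5*I) - 15*I)/(p + 5*I)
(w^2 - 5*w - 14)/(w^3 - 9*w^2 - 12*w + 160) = (w^2 - 5*w - 14)/(w^3 - 9*w^2 - 12*w + 160)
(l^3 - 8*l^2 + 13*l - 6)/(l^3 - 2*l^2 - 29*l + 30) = (l - 1)/(l + 5)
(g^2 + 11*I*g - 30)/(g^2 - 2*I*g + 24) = (g^2 + 11*I*g - 30)/(g^2 - 2*I*g + 24)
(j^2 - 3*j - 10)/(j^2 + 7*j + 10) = (j - 5)/(j + 5)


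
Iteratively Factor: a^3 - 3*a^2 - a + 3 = (a + 1)*(a^2 - 4*a + 3) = (a - 1)*(a + 1)*(a - 3)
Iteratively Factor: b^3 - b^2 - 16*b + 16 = (b - 1)*(b^2 - 16) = (b - 4)*(b - 1)*(b + 4)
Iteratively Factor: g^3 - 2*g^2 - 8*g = (g + 2)*(g^2 - 4*g) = (g - 4)*(g + 2)*(g)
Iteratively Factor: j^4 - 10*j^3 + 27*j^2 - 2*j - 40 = (j - 5)*(j^3 - 5*j^2 + 2*j + 8) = (j - 5)*(j - 4)*(j^2 - j - 2) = (j - 5)*(j - 4)*(j + 1)*(j - 2)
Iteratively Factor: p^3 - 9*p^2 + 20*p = (p)*(p^2 - 9*p + 20) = p*(p - 4)*(p - 5)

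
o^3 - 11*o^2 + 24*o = o*(o - 8)*(o - 3)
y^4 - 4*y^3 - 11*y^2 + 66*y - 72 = (y - 3)^2*(y - 2)*(y + 4)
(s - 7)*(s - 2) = s^2 - 9*s + 14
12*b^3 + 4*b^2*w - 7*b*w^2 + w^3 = (-6*b + w)*(-2*b + w)*(b + w)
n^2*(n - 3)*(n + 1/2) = n^4 - 5*n^3/2 - 3*n^2/2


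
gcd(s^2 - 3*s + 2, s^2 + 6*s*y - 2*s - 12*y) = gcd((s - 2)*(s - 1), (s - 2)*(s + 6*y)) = s - 2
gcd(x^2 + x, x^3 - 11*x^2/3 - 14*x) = x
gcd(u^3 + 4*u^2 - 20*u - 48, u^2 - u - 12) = u - 4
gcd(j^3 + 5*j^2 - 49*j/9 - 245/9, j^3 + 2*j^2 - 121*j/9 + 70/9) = j^2 + 8*j/3 - 35/3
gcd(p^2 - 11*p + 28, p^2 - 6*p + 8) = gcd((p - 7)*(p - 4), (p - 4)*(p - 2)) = p - 4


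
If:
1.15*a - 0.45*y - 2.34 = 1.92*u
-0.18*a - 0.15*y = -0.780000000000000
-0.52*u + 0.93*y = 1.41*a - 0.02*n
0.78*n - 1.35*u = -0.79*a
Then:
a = 2.02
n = -3.19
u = -0.66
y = 2.77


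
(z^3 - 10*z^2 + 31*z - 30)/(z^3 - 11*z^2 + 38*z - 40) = (z - 3)/(z - 4)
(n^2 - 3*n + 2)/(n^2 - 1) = (n - 2)/(n + 1)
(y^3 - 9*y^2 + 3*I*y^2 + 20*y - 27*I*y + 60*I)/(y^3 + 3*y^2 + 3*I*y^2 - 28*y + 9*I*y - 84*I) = (y - 5)/(y + 7)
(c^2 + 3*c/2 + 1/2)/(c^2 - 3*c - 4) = (c + 1/2)/(c - 4)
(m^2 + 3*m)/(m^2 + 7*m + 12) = m/(m + 4)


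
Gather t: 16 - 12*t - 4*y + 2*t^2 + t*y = 2*t^2 + t*(y - 12) - 4*y + 16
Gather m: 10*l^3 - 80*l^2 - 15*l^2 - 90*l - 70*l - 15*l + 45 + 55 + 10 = 10*l^3 - 95*l^2 - 175*l + 110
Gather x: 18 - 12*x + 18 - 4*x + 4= 40 - 16*x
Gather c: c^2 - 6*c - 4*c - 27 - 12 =c^2 - 10*c - 39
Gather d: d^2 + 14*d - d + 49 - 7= d^2 + 13*d + 42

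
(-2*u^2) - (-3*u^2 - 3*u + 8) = u^2 + 3*u - 8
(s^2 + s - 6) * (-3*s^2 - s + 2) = -3*s^4 - 4*s^3 + 19*s^2 + 8*s - 12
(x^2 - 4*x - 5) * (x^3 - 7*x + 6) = x^5 - 4*x^4 - 12*x^3 + 34*x^2 + 11*x - 30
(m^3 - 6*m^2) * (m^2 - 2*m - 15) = m^5 - 8*m^4 - 3*m^3 + 90*m^2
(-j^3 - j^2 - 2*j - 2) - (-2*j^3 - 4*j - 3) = j^3 - j^2 + 2*j + 1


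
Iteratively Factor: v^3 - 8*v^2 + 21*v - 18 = (v - 3)*(v^2 - 5*v + 6) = (v - 3)^2*(v - 2)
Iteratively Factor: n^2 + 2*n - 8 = (n + 4)*(n - 2)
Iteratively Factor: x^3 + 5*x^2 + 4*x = (x + 1)*(x^2 + 4*x) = (x + 1)*(x + 4)*(x)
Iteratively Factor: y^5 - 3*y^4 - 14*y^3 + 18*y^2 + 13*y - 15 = (y - 5)*(y^4 + 2*y^3 - 4*y^2 - 2*y + 3) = (y - 5)*(y - 1)*(y^3 + 3*y^2 - y - 3) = (y - 5)*(y - 1)*(y + 1)*(y^2 + 2*y - 3) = (y - 5)*(y - 1)^2*(y + 1)*(y + 3)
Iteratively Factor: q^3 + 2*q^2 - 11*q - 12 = (q + 1)*(q^2 + q - 12) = (q + 1)*(q + 4)*(q - 3)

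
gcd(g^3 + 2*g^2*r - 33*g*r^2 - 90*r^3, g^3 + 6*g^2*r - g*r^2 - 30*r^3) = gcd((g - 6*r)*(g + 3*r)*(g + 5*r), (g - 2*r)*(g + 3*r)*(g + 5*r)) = g^2 + 8*g*r + 15*r^2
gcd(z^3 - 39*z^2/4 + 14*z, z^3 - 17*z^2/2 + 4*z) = z^2 - 8*z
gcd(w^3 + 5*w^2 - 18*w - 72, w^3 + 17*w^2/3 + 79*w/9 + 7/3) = w + 3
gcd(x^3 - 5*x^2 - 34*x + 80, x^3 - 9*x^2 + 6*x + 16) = x^2 - 10*x + 16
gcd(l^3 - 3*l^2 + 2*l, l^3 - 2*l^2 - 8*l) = l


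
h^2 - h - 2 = (h - 2)*(h + 1)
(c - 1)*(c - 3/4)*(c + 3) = c^3 + 5*c^2/4 - 9*c/2 + 9/4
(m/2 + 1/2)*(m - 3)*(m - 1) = m^3/2 - 3*m^2/2 - m/2 + 3/2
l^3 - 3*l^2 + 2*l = l*(l - 2)*(l - 1)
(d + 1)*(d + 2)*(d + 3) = d^3 + 6*d^2 + 11*d + 6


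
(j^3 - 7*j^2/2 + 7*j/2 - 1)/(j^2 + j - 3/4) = 2*(j^2 - 3*j + 2)/(2*j + 3)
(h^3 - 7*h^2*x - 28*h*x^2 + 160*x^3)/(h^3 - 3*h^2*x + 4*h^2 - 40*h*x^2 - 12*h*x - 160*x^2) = (h - 4*x)/(h + 4)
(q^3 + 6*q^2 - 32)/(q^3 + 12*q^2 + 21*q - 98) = (q^2 + 8*q + 16)/(q^2 + 14*q + 49)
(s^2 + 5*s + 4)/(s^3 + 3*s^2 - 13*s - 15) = (s + 4)/(s^2 + 2*s - 15)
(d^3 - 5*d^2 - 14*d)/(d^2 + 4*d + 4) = d*(d - 7)/(d + 2)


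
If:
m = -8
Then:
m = -8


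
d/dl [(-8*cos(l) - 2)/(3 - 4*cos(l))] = 32*sin(l)/(4*cos(l) - 3)^2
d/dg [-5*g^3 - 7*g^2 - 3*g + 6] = -15*g^2 - 14*g - 3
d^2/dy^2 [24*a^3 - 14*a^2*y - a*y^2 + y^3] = -2*a + 6*y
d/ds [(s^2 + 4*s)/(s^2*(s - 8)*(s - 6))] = 2*(-s^3 + s^2 + 56*s - 96)/(s^2*(s^4 - 28*s^3 + 292*s^2 - 1344*s + 2304))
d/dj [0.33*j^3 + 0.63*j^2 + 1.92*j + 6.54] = 0.99*j^2 + 1.26*j + 1.92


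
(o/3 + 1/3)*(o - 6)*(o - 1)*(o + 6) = o^4/3 - 37*o^2/3 + 12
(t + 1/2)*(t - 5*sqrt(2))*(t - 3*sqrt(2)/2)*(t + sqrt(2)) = t^4 - 11*sqrt(2)*t^3/2 + t^3/2 - 11*sqrt(2)*t^2/4 + 2*t^2 + t + 15*sqrt(2)*t + 15*sqrt(2)/2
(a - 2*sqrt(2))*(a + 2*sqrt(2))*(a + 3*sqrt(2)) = a^3 + 3*sqrt(2)*a^2 - 8*a - 24*sqrt(2)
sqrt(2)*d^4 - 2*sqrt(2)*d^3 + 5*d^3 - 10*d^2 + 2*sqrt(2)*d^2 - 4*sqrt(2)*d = d*(d - 2)*(d + 2*sqrt(2))*(sqrt(2)*d + 1)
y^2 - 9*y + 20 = (y - 5)*(y - 4)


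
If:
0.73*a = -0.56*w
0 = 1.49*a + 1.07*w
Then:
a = 0.00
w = 0.00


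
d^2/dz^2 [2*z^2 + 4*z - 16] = 4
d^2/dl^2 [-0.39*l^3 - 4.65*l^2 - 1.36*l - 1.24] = -2.34*l - 9.3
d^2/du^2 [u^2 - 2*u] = 2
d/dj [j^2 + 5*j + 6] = 2*j + 5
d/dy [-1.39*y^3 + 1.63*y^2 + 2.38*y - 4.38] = -4.17*y^2 + 3.26*y + 2.38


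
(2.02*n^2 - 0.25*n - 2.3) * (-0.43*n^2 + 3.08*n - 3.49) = -0.8686*n^4 + 6.3291*n^3 - 6.8308*n^2 - 6.2115*n + 8.027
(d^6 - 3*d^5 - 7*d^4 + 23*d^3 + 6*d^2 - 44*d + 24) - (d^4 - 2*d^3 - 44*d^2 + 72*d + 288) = d^6 - 3*d^5 - 8*d^4 + 25*d^3 + 50*d^2 - 116*d - 264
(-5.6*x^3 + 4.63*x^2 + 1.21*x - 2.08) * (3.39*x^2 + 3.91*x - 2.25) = -18.984*x^5 - 6.2003*x^4 + 34.8052*x^3 - 12.7376*x^2 - 10.8553*x + 4.68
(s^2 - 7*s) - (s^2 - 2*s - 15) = 15 - 5*s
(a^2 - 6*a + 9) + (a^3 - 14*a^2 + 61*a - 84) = a^3 - 13*a^2 + 55*a - 75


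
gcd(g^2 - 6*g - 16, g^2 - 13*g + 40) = g - 8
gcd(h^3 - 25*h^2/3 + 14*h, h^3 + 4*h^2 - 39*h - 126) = h - 6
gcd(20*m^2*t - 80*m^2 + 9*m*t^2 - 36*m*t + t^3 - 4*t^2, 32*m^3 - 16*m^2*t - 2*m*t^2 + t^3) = 4*m + t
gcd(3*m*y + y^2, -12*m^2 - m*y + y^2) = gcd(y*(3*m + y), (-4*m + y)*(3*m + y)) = 3*m + y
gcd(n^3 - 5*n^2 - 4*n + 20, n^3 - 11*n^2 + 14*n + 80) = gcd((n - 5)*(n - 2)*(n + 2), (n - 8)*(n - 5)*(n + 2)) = n^2 - 3*n - 10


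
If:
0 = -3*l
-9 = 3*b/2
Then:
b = -6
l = 0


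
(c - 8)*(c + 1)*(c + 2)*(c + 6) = c^4 + c^3 - 52*c^2 - 148*c - 96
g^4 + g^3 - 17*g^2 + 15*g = g*(g - 3)*(g - 1)*(g + 5)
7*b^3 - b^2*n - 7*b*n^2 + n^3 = (-7*b + n)*(-b + n)*(b + n)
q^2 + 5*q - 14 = (q - 2)*(q + 7)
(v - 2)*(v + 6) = v^2 + 4*v - 12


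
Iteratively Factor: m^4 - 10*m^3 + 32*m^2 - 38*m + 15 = (m - 5)*(m^3 - 5*m^2 + 7*m - 3) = (m - 5)*(m - 1)*(m^2 - 4*m + 3) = (m - 5)*(m - 3)*(m - 1)*(m - 1)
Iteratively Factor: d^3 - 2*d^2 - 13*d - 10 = (d - 5)*(d^2 + 3*d + 2) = (d - 5)*(d + 2)*(d + 1)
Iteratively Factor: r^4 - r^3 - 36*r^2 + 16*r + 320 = (r + 4)*(r^3 - 5*r^2 - 16*r + 80) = (r + 4)^2*(r^2 - 9*r + 20) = (r - 4)*(r + 4)^2*(r - 5)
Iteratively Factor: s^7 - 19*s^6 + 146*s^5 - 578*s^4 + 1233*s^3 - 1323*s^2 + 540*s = (s)*(s^6 - 19*s^5 + 146*s^4 - 578*s^3 + 1233*s^2 - 1323*s + 540) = s*(s - 1)*(s^5 - 18*s^4 + 128*s^3 - 450*s^2 + 783*s - 540) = s*(s - 3)*(s - 1)*(s^4 - 15*s^3 + 83*s^2 - 201*s + 180) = s*(s - 3)^2*(s - 1)*(s^3 - 12*s^2 + 47*s - 60) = s*(s - 5)*(s - 3)^2*(s - 1)*(s^2 - 7*s + 12) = s*(s - 5)*(s - 3)^3*(s - 1)*(s - 4)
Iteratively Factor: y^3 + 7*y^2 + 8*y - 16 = (y + 4)*(y^2 + 3*y - 4) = (y + 4)^2*(y - 1)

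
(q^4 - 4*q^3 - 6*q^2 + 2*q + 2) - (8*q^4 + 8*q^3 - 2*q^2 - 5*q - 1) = -7*q^4 - 12*q^3 - 4*q^2 + 7*q + 3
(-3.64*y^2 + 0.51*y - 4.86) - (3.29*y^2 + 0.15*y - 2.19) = -6.93*y^2 + 0.36*y - 2.67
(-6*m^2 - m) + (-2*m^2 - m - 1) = -8*m^2 - 2*m - 1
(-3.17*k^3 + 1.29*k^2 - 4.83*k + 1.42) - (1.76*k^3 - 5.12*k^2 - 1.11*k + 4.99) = -4.93*k^3 + 6.41*k^2 - 3.72*k - 3.57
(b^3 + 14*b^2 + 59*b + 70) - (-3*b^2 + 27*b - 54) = b^3 + 17*b^2 + 32*b + 124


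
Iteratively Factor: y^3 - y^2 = (y)*(y^2 - y) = y^2*(y - 1)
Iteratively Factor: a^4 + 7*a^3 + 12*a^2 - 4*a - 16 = (a + 2)*(a^3 + 5*a^2 + 2*a - 8) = (a + 2)*(a + 4)*(a^2 + a - 2) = (a - 1)*(a + 2)*(a + 4)*(a + 2)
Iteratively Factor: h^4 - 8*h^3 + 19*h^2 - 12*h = (h)*(h^3 - 8*h^2 + 19*h - 12) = h*(h - 1)*(h^2 - 7*h + 12) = h*(h - 3)*(h - 1)*(h - 4)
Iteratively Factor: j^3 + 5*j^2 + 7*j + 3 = (j + 1)*(j^2 + 4*j + 3) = (j + 1)*(j + 3)*(j + 1)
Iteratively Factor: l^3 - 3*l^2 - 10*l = (l)*(l^2 - 3*l - 10) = l*(l + 2)*(l - 5)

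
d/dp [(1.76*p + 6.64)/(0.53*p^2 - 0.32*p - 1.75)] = (0.9328*p^2 - 0.5632*p - (1.06*p - 0.32)*(1.76*p + 6.64) - 3.08)/(-0.53*p^2 + 0.32*p + 1.75)^2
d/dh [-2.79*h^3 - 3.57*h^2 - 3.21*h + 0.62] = -8.37*h^2 - 7.14*h - 3.21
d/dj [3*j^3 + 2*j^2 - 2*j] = 9*j^2 + 4*j - 2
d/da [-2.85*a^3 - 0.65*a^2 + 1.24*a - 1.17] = -8.55*a^2 - 1.3*a + 1.24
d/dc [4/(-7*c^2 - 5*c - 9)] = 4*(14*c + 5)/(7*c^2 + 5*c + 9)^2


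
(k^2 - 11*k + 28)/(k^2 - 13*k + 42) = (k - 4)/(k - 6)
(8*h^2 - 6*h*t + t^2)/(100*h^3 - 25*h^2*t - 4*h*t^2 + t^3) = (-2*h + t)/(-25*h^2 + t^2)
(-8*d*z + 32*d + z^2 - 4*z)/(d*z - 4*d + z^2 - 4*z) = (-8*d + z)/(d + z)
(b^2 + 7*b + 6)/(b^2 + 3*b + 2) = (b + 6)/(b + 2)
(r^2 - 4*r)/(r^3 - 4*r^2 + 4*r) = (r - 4)/(r^2 - 4*r + 4)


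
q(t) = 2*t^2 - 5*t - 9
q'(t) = 4*t - 5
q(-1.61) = 4.23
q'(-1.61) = -11.44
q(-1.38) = 1.71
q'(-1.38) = -10.52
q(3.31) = -3.64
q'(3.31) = 8.24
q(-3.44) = 31.87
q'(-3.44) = -18.76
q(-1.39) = 1.81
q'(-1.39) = -10.56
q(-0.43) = -6.48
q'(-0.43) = -6.72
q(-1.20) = -0.12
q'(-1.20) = -9.80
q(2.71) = -7.86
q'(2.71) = 5.84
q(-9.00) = 198.00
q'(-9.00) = -41.00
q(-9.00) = 198.00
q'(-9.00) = -41.00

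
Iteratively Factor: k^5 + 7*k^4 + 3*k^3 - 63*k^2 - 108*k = (k + 3)*(k^4 + 4*k^3 - 9*k^2 - 36*k) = (k + 3)^2*(k^3 + k^2 - 12*k) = (k - 3)*(k + 3)^2*(k^2 + 4*k) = (k - 3)*(k + 3)^2*(k + 4)*(k)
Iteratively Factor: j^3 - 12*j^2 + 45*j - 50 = (j - 2)*(j^2 - 10*j + 25) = (j - 5)*(j - 2)*(j - 5)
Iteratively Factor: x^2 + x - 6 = (x + 3)*(x - 2)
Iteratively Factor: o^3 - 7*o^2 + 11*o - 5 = (o - 1)*(o^2 - 6*o + 5) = (o - 1)^2*(o - 5)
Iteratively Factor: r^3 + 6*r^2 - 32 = (r - 2)*(r^2 + 8*r + 16) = (r - 2)*(r + 4)*(r + 4)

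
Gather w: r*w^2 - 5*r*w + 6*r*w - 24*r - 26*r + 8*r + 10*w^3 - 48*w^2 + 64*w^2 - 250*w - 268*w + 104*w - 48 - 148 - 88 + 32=-42*r + 10*w^3 + w^2*(r + 16) + w*(r - 414) - 252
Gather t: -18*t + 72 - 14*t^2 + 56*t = -14*t^2 + 38*t + 72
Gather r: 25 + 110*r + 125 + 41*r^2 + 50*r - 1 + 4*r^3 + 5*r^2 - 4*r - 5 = 4*r^3 + 46*r^2 + 156*r + 144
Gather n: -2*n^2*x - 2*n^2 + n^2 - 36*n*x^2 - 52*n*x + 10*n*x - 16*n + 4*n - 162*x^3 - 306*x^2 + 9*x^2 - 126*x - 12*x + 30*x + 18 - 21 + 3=n^2*(-2*x - 1) + n*(-36*x^2 - 42*x - 12) - 162*x^3 - 297*x^2 - 108*x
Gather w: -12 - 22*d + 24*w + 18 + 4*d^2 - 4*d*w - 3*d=4*d^2 - 25*d + w*(24 - 4*d) + 6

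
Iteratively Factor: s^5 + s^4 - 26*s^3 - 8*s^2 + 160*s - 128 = (s - 4)*(s^4 + 5*s^3 - 6*s^2 - 32*s + 32) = (s - 4)*(s - 1)*(s^3 + 6*s^2 - 32) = (s - 4)*(s - 1)*(s + 4)*(s^2 + 2*s - 8) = (s - 4)*(s - 1)*(s + 4)^2*(s - 2)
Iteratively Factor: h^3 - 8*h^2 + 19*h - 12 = (h - 4)*(h^2 - 4*h + 3) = (h - 4)*(h - 1)*(h - 3)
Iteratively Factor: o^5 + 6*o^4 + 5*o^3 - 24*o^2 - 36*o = (o - 2)*(o^4 + 8*o^3 + 21*o^2 + 18*o) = (o - 2)*(o + 3)*(o^3 + 5*o^2 + 6*o) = (o - 2)*(o + 2)*(o + 3)*(o^2 + 3*o) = o*(o - 2)*(o + 2)*(o + 3)*(o + 3)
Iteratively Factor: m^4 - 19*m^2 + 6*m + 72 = (m + 4)*(m^3 - 4*m^2 - 3*m + 18) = (m - 3)*(m + 4)*(m^2 - m - 6) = (m - 3)*(m + 2)*(m + 4)*(m - 3)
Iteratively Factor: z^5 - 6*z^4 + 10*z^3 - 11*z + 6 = (z - 1)*(z^4 - 5*z^3 + 5*z^2 + 5*z - 6) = (z - 1)*(z + 1)*(z^3 - 6*z^2 + 11*z - 6) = (z - 3)*(z - 1)*(z + 1)*(z^2 - 3*z + 2) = (z - 3)*(z - 2)*(z - 1)*(z + 1)*(z - 1)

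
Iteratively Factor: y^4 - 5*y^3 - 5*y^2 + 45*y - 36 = (y + 3)*(y^3 - 8*y^2 + 19*y - 12) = (y - 1)*(y + 3)*(y^2 - 7*y + 12) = (y - 3)*(y - 1)*(y + 3)*(y - 4)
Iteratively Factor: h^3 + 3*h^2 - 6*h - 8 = (h + 1)*(h^2 + 2*h - 8) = (h - 2)*(h + 1)*(h + 4)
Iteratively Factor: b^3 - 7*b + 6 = (b - 1)*(b^2 + b - 6) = (b - 1)*(b + 3)*(b - 2)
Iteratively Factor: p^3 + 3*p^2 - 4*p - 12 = (p + 3)*(p^2 - 4) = (p - 2)*(p + 3)*(p + 2)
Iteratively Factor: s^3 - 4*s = (s + 2)*(s^2 - 2*s) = (s - 2)*(s + 2)*(s)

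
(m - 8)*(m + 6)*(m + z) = m^3 + m^2*z - 2*m^2 - 2*m*z - 48*m - 48*z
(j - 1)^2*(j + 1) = j^3 - j^2 - j + 1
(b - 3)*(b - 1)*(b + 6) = b^3 + 2*b^2 - 21*b + 18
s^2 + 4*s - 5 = (s - 1)*(s + 5)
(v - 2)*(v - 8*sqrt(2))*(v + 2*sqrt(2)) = v^3 - 6*sqrt(2)*v^2 - 2*v^2 - 32*v + 12*sqrt(2)*v + 64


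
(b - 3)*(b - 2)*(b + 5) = b^3 - 19*b + 30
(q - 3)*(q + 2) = q^2 - q - 6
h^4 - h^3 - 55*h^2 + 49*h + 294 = (h - 7)*(h - 3)*(h + 2)*(h + 7)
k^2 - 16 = (k - 4)*(k + 4)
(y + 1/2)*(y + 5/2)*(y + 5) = y^3 + 8*y^2 + 65*y/4 + 25/4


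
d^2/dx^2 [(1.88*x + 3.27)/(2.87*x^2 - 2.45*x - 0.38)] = ((-32.3736*x - 9.5578)*(-2.87*x^2 + 2.45*x + 0.38) - (1.88*x + 3.27)*(5.74*x - 2.45)*(11.48*x - 4.9))/(-2.87*x^2 + 2.45*x + 0.38)^3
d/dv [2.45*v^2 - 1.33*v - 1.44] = 4.9*v - 1.33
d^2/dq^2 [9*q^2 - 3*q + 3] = 18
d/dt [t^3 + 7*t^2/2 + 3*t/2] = 3*t^2 + 7*t + 3/2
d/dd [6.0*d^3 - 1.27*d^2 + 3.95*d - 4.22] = 18.0*d^2 - 2.54*d + 3.95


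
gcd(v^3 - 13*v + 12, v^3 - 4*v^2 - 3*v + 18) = v - 3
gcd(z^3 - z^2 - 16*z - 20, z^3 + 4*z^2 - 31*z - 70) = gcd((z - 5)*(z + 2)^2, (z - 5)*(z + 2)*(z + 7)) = z^2 - 3*z - 10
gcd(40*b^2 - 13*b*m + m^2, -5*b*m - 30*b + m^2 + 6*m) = 5*b - m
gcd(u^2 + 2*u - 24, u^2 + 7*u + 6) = u + 6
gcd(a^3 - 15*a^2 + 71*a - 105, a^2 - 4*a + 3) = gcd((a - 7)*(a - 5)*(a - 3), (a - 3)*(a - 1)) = a - 3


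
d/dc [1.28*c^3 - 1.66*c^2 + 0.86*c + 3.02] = 3.84*c^2 - 3.32*c + 0.86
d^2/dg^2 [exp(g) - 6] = exp(g)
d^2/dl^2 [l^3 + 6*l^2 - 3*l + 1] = 6*l + 12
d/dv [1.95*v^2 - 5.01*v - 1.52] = 3.9*v - 5.01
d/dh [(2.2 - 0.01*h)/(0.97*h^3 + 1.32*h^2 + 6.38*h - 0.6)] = (0.0194*h^3 - 6.3888*h^2 - 5.808*h - 14.03)/(0.9409*h^6 + 2.5608*h^5 + 14.1196*h^4 + 15.6792*h^3 + 39.1204*h^2 - 7.656*h + 0.36)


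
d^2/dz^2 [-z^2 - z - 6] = -2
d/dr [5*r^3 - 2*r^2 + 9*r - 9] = 15*r^2 - 4*r + 9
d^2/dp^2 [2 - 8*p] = 0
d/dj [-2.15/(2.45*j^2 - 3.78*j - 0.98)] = (10.535*j - 8.127)/(-2.45*j^2 + 3.78*j + 0.98)^2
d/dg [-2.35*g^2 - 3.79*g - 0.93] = -4.7*g - 3.79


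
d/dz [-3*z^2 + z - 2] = 1 - 6*z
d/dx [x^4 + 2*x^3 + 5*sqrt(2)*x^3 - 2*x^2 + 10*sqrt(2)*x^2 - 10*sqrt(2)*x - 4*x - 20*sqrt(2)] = 4*x^3 + 6*x^2 + 15*sqrt(2)*x^2 - 4*x + 20*sqrt(2)*x - 10*sqrt(2) - 4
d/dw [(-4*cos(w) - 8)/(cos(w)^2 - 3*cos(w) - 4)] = 4*(sin(w)^2 - 4*cos(w) + 1)*sin(w)/((cos(w) - 4)^2*(cos(w) + 1)^2)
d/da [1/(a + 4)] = -1/(a + 4)^2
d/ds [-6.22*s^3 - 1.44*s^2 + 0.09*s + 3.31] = -18.66*s^2 - 2.88*s + 0.09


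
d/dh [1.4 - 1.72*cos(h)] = 1.72*sin(h)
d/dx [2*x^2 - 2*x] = 4*x - 2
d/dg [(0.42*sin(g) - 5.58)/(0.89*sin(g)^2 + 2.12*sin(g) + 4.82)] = (-0.3738*sin(g)^2 + 9.9324*sin(g) + 13.854)*cos(g)/(0.7921*sin(g)^4 + 3.7736*sin(g)^3 + 13.074*sin(g)^2 + 20.4368*sin(g) + 23.2324)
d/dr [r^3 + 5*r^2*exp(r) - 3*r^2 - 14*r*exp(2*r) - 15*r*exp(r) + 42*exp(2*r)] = 5*r^2*exp(r) + 3*r^2 - 28*r*exp(2*r) - 5*r*exp(r) - 6*r + 70*exp(2*r) - 15*exp(r)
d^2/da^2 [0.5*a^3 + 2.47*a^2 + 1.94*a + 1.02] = 3.0*a + 4.94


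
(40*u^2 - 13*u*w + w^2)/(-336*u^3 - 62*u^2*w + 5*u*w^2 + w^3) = (-5*u + w)/(42*u^2 + 13*u*w + w^2)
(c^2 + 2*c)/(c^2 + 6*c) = (c + 2)/(c + 6)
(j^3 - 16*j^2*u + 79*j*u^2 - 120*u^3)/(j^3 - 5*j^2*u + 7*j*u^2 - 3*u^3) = (j^2 - 13*j*u + 40*u^2)/(j^2 - 2*j*u + u^2)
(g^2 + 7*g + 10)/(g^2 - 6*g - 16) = (g + 5)/(g - 8)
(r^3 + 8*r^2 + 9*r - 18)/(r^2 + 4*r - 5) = (r^2 + 9*r + 18)/(r + 5)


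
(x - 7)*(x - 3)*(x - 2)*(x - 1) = x^4 - 13*x^3 + 53*x^2 - 83*x + 42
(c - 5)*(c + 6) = c^2 + c - 30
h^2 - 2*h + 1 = (h - 1)^2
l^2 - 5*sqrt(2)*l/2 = l*(l - 5*sqrt(2)/2)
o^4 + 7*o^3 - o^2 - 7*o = o*(o - 1)*(o + 1)*(o + 7)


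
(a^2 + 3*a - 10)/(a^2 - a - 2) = (a + 5)/(a + 1)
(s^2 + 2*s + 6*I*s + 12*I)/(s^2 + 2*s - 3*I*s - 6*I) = (s + 6*I)/(s - 3*I)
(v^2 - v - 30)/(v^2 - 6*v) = (v + 5)/v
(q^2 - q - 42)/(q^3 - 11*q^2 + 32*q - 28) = (q + 6)/(q^2 - 4*q + 4)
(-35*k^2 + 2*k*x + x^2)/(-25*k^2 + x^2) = (7*k + x)/(5*k + x)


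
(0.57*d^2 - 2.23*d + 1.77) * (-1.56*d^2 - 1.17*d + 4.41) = -0.8892*d^4 + 2.8119*d^3 + 2.3616*d^2 - 11.9052*d + 7.8057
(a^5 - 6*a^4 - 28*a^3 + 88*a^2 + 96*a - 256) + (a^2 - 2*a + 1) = a^5 - 6*a^4 - 28*a^3 + 89*a^2 + 94*a - 255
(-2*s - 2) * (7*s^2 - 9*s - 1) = -14*s^3 + 4*s^2 + 20*s + 2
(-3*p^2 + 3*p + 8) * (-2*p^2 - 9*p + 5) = 6*p^4 + 21*p^3 - 58*p^2 - 57*p + 40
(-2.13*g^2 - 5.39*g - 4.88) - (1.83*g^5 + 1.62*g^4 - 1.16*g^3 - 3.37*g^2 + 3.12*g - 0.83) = -1.83*g^5 - 1.62*g^4 + 1.16*g^3 + 1.24*g^2 - 8.51*g - 4.05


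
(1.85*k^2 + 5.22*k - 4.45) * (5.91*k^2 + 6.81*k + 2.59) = 10.9335*k^4 + 43.4487*k^3 + 14.0402*k^2 - 16.7847*k - 11.5255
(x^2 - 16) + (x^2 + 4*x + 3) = 2*x^2 + 4*x - 13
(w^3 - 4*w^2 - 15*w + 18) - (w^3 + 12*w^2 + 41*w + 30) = -16*w^2 - 56*w - 12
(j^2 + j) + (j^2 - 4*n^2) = 2*j^2 + j - 4*n^2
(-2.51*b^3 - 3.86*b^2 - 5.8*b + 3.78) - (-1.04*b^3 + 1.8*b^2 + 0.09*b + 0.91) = -1.47*b^3 - 5.66*b^2 - 5.89*b + 2.87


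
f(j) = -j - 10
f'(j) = -1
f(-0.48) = -9.52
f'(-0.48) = -1.00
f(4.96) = -14.96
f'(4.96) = -1.00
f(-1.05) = -8.95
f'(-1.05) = -1.00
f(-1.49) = -8.51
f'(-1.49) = -1.00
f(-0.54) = -9.46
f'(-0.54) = -1.00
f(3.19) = -13.19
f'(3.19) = -1.00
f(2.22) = -12.22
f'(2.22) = -1.00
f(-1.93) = -8.07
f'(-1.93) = -1.00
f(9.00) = -19.00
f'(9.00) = -1.00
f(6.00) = -16.00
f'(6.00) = -1.00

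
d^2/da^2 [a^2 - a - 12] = 2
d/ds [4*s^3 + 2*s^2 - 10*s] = 12*s^2 + 4*s - 10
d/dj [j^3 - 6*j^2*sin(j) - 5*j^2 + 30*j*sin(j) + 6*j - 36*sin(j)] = -6*j^2*cos(j) + 3*j^2 - 12*j*sin(j) + 30*j*cos(j) - 10*j + 30*sin(j) - 36*cos(j) + 6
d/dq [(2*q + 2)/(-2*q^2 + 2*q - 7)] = 2*(2*q^2 + 4*q - 9)/(4*q^4 - 8*q^3 + 32*q^2 - 28*q + 49)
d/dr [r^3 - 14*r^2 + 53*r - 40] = 3*r^2 - 28*r + 53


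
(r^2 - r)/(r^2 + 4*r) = (r - 1)/(r + 4)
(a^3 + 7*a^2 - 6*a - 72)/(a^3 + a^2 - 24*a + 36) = (a + 4)/(a - 2)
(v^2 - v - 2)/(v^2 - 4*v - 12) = (-v^2 + v + 2)/(-v^2 + 4*v + 12)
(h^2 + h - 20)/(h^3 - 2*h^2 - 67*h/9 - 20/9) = 9*(h + 5)/(9*h^2 + 18*h + 5)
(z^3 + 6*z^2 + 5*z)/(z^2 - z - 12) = z*(z^2 + 6*z + 5)/(z^2 - z - 12)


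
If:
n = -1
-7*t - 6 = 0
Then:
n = -1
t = -6/7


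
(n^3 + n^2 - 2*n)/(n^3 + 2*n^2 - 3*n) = (n + 2)/(n + 3)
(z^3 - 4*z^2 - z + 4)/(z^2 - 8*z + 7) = (z^2 - 3*z - 4)/(z - 7)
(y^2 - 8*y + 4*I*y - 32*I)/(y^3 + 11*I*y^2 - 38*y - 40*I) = (y - 8)/(y^2 + 7*I*y - 10)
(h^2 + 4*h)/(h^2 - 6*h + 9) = h*(h + 4)/(h^2 - 6*h + 9)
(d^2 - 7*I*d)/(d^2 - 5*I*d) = (d - 7*I)/(d - 5*I)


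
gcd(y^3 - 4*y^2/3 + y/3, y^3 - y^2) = y^2 - y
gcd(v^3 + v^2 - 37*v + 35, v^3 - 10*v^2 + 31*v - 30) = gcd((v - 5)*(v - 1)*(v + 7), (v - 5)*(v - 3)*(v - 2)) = v - 5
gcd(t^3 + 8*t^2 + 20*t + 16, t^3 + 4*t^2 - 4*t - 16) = t^2 + 6*t + 8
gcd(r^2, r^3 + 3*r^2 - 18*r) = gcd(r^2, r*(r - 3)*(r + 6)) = r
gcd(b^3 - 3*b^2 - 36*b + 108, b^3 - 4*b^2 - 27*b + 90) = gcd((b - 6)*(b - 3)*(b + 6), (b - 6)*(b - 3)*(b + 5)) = b^2 - 9*b + 18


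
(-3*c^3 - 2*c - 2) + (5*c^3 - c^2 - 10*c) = 2*c^3 - c^2 - 12*c - 2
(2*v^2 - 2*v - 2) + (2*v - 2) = 2*v^2 - 4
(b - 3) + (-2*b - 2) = -b - 5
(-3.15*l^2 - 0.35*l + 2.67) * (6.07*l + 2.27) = -19.1205*l^3 - 9.275*l^2 + 15.4124*l + 6.0609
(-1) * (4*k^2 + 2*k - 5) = -4*k^2 - 2*k + 5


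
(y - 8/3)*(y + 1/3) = y^2 - 7*y/3 - 8/9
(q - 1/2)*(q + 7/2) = q^2 + 3*q - 7/4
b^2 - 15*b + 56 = (b - 8)*(b - 7)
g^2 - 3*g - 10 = (g - 5)*(g + 2)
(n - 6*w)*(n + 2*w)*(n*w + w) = n^3*w - 4*n^2*w^2 + n^2*w - 12*n*w^3 - 4*n*w^2 - 12*w^3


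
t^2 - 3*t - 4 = (t - 4)*(t + 1)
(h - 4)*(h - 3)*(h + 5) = h^3 - 2*h^2 - 23*h + 60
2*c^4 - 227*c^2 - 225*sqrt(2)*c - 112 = (c - 8*sqrt(2))*(c + 7*sqrt(2))*(sqrt(2)*c + 1)^2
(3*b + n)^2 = 9*b^2 + 6*b*n + n^2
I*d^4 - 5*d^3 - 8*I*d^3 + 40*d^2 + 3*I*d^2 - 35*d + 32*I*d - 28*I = (d - 7)*(d + I)*(d + 4*I)*(I*d - I)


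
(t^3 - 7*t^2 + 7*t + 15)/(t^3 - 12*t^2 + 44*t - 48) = (t^3 - 7*t^2 + 7*t + 15)/(t^3 - 12*t^2 + 44*t - 48)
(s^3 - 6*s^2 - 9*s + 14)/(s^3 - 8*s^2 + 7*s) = (s + 2)/s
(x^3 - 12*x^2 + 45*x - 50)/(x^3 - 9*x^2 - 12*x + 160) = (x^2 - 7*x + 10)/(x^2 - 4*x - 32)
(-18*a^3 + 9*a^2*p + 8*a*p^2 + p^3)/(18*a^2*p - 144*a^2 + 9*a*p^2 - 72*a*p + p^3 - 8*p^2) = (-a + p)/(p - 8)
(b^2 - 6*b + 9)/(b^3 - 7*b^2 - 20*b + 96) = (b - 3)/(b^2 - 4*b - 32)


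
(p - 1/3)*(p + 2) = p^2 + 5*p/3 - 2/3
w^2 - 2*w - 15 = (w - 5)*(w + 3)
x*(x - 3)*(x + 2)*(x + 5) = x^4 + 4*x^3 - 11*x^2 - 30*x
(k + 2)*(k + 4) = k^2 + 6*k + 8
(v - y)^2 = v^2 - 2*v*y + y^2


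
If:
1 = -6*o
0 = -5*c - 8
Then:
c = -8/5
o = -1/6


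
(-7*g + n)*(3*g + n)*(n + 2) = -21*g^2*n - 42*g^2 - 4*g*n^2 - 8*g*n + n^3 + 2*n^2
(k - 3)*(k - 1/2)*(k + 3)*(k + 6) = k^4 + 11*k^3/2 - 12*k^2 - 99*k/2 + 27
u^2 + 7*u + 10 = (u + 2)*(u + 5)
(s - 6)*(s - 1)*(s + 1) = s^3 - 6*s^2 - s + 6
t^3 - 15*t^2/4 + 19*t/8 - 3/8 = (t - 3)*(t - 1/2)*(t - 1/4)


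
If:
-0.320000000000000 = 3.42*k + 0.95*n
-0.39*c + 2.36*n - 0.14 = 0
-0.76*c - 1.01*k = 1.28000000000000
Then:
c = -1.64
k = -0.03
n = -0.21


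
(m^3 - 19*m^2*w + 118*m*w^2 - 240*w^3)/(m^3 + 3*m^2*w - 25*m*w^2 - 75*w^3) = (m^2 - 14*m*w + 48*w^2)/(m^2 + 8*m*w + 15*w^2)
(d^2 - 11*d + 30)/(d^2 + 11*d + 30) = (d^2 - 11*d + 30)/(d^2 + 11*d + 30)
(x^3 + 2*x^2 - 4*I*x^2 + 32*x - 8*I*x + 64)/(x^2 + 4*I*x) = x + 2 - 8*I - 16*I/x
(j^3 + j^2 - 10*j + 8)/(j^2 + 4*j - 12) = (j^2 + 3*j - 4)/(j + 6)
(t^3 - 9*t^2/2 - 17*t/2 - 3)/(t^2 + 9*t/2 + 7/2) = (2*t^2 - 11*t - 6)/(2*t + 7)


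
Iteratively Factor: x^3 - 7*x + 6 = (x - 2)*(x^2 + 2*x - 3) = (x - 2)*(x + 3)*(x - 1)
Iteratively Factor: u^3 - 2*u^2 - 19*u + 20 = (u + 4)*(u^2 - 6*u + 5) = (u - 5)*(u + 4)*(u - 1)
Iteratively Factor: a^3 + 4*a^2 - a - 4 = (a - 1)*(a^2 + 5*a + 4) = (a - 1)*(a + 1)*(a + 4)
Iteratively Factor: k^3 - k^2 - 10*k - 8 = (k + 1)*(k^2 - 2*k - 8) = (k + 1)*(k + 2)*(k - 4)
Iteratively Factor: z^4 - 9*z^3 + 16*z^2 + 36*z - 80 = (z - 4)*(z^3 - 5*z^2 - 4*z + 20) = (z - 4)*(z - 2)*(z^2 - 3*z - 10) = (z - 5)*(z - 4)*(z - 2)*(z + 2)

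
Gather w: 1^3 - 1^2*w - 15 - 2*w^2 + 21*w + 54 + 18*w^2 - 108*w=16*w^2 - 88*w + 40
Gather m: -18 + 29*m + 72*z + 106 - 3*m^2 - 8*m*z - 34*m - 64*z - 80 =-3*m^2 + m*(-8*z - 5) + 8*z + 8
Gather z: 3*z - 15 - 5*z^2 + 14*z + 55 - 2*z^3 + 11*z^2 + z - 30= -2*z^3 + 6*z^2 + 18*z + 10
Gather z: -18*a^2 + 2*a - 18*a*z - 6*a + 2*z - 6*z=-18*a^2 - 4*a + z*(-18*a - 4)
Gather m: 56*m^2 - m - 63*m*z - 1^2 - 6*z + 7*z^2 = 56*m^2 + m*(-63*z - 1) + 7*z^2 - 6*z - 1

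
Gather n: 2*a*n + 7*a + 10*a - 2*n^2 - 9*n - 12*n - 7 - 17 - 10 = 17*a - 2*n^2 + n*(2*a - 21) - 34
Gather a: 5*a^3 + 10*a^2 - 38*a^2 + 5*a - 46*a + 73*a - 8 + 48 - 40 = 5*a^3 - 28*a^2 + 32*a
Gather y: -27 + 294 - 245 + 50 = 72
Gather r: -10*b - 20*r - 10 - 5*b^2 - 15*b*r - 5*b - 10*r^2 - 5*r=-5*b^2 - 15*b - 10*r^2 + r*(-15*b - 25) - 10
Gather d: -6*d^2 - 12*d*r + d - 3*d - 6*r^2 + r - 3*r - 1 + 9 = -6*d^2 + d*(-12*r - 2) - 6*r^2 - 2*r + 8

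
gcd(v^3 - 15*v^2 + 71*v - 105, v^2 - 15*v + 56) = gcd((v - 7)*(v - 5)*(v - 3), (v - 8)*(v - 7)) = v - 7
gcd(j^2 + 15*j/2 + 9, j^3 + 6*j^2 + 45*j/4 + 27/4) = j + 3/2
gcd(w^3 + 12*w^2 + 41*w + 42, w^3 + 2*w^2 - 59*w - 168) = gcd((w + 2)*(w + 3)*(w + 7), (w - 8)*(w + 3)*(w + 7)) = w^2 + 10*w + 21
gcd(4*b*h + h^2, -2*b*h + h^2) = h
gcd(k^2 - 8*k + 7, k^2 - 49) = k - 7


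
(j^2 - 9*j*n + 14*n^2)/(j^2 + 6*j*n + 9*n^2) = (j^2 - 9*j*n + 14*n^2)/(j^2 + 6*j*n + 9*n^2)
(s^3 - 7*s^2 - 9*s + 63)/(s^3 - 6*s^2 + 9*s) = (s^2 - 4*s - 21)/(s*(s - 3))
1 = 1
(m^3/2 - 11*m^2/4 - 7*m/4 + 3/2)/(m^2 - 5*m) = (2*m^3 - 11*m^2 - 7*m + 6)/(4*m*(m - 5))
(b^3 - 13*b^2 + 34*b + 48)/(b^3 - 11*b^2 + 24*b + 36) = (b - 8)/(b - 6)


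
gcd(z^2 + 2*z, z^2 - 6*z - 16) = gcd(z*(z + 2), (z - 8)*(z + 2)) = z + 2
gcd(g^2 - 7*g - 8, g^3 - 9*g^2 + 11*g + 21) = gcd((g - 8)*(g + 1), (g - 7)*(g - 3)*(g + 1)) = g + 1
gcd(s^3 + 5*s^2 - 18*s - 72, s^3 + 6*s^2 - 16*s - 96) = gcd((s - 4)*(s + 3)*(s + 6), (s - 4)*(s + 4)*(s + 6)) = s^2 + 2*s - 24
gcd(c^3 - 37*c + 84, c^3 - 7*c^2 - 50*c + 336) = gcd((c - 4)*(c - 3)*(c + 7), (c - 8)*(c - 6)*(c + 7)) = c + 7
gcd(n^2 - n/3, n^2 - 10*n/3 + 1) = n - 1/3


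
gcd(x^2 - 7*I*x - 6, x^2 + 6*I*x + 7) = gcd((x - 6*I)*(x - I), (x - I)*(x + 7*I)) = x - I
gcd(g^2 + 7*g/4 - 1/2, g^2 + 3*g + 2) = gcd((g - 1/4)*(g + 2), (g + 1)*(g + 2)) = g + 2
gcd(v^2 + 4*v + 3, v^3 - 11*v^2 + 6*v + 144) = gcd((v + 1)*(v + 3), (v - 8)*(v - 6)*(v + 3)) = v + 3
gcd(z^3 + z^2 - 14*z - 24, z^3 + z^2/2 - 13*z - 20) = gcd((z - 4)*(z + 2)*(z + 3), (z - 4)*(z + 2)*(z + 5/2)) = z^2 - 2*z - 8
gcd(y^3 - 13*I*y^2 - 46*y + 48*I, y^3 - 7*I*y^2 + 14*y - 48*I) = y^2 - 10*I*y - 16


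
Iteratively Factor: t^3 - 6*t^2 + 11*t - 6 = (t - 2)*(t^2 - 4*t + 3) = (t - 2)*(t - 1)*(t - 3)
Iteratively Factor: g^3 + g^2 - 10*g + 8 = (g - 2)*(g^2 + 3*g - 4) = (g - 2)*(g + 4)*(g - 1)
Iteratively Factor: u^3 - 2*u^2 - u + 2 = (u - 2)*(u^2 - 1) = (u - 2)*(u - 1)*(u + 1)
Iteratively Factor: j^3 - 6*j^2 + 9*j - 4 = (j - 1)*(j^2 - 5*j + 4) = (j - 4)*(j - 1)*(j - 1)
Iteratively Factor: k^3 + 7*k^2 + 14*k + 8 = (k + 1)*(k^2 + 6*k + 8) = (k + 1)*(k + 2)*(k + 4)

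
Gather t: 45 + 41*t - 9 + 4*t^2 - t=4*t^2 + 40*t + 36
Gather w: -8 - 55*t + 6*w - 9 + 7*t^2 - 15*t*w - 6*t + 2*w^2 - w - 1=7*t^2 - 61*t + 2*w^2 + w*(5 - 15*t) - 18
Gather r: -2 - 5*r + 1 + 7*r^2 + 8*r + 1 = 7*r^2 + 3*r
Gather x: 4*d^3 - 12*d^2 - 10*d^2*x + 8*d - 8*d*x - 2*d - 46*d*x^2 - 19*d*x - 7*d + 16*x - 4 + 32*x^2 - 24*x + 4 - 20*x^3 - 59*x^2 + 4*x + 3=4*d^3 - 12*d^2 - d - 20*x^3 + x^2*(-46*d - 27) + x*(-10*d^2 - 27*d - 4) + 3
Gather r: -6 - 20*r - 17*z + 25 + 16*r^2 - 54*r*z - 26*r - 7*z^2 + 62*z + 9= 16*r^2 + r*(-54*z - 46) - 7*z^2 + 45*z + 28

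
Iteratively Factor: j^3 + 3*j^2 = (j)*(j^2 + 3*j) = j^2*(j + 3)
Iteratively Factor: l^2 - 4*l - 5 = (l + 1)*(l - 5)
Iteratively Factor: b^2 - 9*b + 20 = (b - 5)*(b - 4)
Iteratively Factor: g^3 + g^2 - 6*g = (g)*(g^2 + g - 6) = g*(g - 2)*(g + 3)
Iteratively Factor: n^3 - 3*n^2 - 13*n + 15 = (n + 3)*(n^2 - 6*n + 5) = (n - 5)*(n + 3)*(n - 1)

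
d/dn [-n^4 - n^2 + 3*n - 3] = -4*n^3 - 2*n + 3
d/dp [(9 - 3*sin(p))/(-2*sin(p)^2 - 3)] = 3*(12*sin(p) + cos(2*p) + 2)*cos(p)/(4 - cos(2*p))^2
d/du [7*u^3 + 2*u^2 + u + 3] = 21*u^2 + 4*u + 1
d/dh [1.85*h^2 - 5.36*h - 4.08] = 3.7*h - 5.36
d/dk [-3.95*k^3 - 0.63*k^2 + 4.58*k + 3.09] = -11.85*k^2 - 1.26*k + 4.58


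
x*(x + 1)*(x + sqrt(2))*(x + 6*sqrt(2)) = x^4 + x^3 + 7*sqrt(2)*x^3 + 7*sqrt(2)*x^2 + 12*x^2 + 12*x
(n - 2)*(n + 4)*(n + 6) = n^3 + 8*n^2 + 4*n - 48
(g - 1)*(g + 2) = g^2 + g - 2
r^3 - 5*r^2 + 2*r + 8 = (r - 4)*(r - 2)*(r + 1)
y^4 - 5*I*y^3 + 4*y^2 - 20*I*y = y*(y - 5*I)*(y - 2*I)*(y + 2*I)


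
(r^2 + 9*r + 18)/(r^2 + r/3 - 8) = 3*(r + 6)/(3*r - 8)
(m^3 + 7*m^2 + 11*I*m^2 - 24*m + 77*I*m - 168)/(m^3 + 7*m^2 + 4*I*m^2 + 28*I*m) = (m^2 + 11*I*m - 24)/(m*(m + 4*I))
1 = 1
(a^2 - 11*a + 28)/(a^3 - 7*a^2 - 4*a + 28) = (a - 4)/(a^2 - 4)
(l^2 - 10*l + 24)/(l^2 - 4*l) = (l - 6)/l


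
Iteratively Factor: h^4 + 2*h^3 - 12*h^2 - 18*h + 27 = (h - 3)*(h^3 + 5*h^2 + 3*h - 9) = (h - 3)*(h + 3)*(h^2 + 2*h - 3) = (h - 3)*(h - 1)*(h + 3)*(h + 3)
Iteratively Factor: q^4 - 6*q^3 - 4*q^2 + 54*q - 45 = (q - 5)*(q^3 - q^2 - 9*q + 9) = (q - 5)*(q - 1)*(q^2 - 9) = (q - 5)*(q - 1)*(q + 3)*(q - 3)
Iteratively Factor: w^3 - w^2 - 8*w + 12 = (w + 3)*(w^2 - 4*w + 4) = (w - 2)*(w + 3)*(w - 2)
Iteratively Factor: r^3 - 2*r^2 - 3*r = (r - 3)*(r^2 + r) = r*(r - 3)*(r + 1)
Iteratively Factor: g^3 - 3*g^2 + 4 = (g - 2)*(g^2 - g - 2) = (g - 2)*(g + 1)*(g - 2)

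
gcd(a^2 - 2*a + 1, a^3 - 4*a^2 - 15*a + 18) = a - 1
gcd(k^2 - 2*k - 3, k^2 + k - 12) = k - 3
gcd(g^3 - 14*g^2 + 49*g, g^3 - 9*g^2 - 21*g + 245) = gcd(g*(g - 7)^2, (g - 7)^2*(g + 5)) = g^2 - 14*g + 49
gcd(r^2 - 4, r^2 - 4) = r^2 - 4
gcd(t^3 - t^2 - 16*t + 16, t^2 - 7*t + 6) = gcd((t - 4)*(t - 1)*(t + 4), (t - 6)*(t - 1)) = t - 1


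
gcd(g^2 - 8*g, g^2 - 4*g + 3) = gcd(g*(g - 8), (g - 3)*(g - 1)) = 1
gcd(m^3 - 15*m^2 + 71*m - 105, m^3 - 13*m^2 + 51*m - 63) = m^2 - 10*m + 21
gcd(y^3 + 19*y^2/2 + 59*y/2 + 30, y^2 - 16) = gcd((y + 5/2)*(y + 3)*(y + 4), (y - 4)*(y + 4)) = y + 4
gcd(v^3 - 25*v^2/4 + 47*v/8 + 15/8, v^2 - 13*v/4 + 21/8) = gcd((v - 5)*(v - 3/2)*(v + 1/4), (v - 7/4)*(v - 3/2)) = v - 3/2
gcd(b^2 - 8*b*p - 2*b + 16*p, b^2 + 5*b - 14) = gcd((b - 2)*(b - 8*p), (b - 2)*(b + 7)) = b - 2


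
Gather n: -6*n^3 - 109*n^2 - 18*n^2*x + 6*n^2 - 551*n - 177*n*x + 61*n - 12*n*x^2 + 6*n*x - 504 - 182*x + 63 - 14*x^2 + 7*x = -6*n^3 + n^2*(-18*x - 103) + n*(-12*x^2 - 171*x - 490) - 14*x^2 - 175*x - 441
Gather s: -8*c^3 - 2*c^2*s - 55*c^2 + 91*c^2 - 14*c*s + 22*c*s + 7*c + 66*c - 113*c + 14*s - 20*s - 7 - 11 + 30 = -8*c^3 + 36*c^2 - 40*c + s*(-2*c^2 + 8*c - 6) + 12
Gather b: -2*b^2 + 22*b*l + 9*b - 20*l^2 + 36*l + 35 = -2*b^2 + b*(22*l + 9) - 20*l^2 + 36*l + 35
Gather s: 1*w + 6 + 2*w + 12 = 3*w + 18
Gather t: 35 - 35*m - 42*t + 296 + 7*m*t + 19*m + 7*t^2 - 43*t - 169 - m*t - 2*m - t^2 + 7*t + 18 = -18*m + 6*t^2 + t*(6*m - 78) + 180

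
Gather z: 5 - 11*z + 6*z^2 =6*z^2 - 11*z + 5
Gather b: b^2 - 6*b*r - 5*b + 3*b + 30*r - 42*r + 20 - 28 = b^2 + b*(-6*r - 2) - 12*r - 8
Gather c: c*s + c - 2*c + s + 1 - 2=c*(s - 1) + s - 1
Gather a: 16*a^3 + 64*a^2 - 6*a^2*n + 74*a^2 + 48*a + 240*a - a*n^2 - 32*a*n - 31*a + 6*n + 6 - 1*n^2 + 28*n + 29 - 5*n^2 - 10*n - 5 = 16*a^3 + a^2*(138 - 6*n) + a*(-n^2 - 32*n + 257) - 6*n^2 + 24*n + 30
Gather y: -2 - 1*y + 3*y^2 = 3*y^2 - y - 2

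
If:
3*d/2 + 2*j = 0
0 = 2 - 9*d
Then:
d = 2/9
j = -1/6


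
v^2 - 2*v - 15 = (v - 5)*(v + 3)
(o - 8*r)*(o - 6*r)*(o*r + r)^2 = o^4*r^2 - 14*o^3*r^3 + 2*o^3*r^2 + 48*o^2*r^4 - 28*o^2*r^3 + o^2*r^2 + 96*o*r^4 - 14*o*r^3 + 48*r^4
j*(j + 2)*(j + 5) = j^3 + 7*j^2 + 10*j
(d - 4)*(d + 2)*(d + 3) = d^3 + d^2 - 14*d - 24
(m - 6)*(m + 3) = m^2 - 3*m - 18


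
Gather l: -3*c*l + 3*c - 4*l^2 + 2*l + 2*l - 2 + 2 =3*c - 4*l^2 + l*(4 - 3*c)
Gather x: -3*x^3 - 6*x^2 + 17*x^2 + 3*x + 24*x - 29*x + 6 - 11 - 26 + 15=-3*x^3 + 11*x^2 - 2*x - 16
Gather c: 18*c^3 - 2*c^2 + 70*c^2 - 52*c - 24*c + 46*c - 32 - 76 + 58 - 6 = 18*c^3 + 68*c^2 - 30*c - 56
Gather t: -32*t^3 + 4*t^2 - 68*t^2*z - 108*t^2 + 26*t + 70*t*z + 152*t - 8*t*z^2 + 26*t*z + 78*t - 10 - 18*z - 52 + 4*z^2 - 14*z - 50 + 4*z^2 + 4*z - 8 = -32*t^3 + t^2*(-68*z - 104) + t*(-8*z^2 + 96*z + 256) + 8*z^2 - 28*z - 120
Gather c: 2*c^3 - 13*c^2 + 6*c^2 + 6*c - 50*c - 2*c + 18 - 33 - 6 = 2*c^3 - 7*c^2 - 46*c - 21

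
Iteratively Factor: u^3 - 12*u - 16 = (u + 2)*(u^2 - 2*u - 8) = (u - 4)*(u + 2)*(u + 2)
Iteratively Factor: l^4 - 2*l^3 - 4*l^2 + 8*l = (l)*(l^3 - 2*l^2 - 4*l + 8) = l*(l - 2)*(l^2 - 4) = l*(l - 2)^2*(l + 2)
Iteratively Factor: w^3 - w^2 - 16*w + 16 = (w - 4)*(w^2 + 3*w - 4) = (w - 4)*(w - 1)*(w + 4)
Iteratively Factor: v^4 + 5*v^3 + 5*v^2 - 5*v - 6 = (v + 1)*(v^3 + 4*v^2 + v - 6) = (v + 1)*(v + 3)*(v^2 + v - 2) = (v - 1)*(v + 1)*(v + 3)*(v + 2)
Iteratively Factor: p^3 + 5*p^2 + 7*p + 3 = (p + 3)*(p^2 + 2*p + 1) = (p + 1)*(p + 3)*(p + 1)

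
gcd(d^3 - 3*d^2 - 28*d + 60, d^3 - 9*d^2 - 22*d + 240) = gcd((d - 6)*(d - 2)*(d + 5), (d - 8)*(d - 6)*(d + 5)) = d^2 - d - 30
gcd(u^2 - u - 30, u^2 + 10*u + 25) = u + 5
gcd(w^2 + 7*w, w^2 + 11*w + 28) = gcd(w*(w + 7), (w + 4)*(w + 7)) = w + 7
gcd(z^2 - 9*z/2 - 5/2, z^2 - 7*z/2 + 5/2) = 1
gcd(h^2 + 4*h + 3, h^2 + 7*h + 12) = h + 3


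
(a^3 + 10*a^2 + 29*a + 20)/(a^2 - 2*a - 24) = (a^2 + 6*a + 5)/(a - 6)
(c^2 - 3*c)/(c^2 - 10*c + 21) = c/(c - 7)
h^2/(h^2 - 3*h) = h/(h - 3)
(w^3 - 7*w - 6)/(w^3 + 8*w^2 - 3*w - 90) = (w^2 + 3*w + 2)/(w^2 + 11*w + 30)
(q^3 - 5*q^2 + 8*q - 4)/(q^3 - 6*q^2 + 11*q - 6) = (q - 2)/(q - 3)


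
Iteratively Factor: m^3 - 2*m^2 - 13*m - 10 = (m - 5)*(m^2 + 3*m + 2) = (m - 5)*(m + 1)*(m + 2)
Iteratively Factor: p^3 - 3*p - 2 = (p + 1)*(p^2 - p - 2) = (p - 2)*(p + 1)*(p + 1)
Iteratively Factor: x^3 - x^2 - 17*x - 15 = (x - 5)*(x^2 + 4*x + 3) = (x - 5)*(x + 1)*(x + 3)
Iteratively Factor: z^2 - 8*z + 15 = (z - 3)*(z - 5)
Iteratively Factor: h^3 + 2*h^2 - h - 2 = (h + 1)*(h^2 + h - 2) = (h - 1)*(h + 1)*(h + 2)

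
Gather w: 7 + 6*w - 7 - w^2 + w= -w^2 + 7*w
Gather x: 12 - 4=8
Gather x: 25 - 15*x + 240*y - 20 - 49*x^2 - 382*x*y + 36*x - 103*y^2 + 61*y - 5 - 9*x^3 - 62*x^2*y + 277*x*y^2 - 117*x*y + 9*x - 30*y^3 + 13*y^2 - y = -9*x^3 + x^2*(-62*y - 49) + x*(277*y^2 - 499*y + 30) - 30*y^3 - 90*y^2 + 300*y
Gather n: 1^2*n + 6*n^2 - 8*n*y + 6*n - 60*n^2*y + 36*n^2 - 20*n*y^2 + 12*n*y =n^2*(42 - 60*y) + n*(-20*y^2 + 4*y + 7)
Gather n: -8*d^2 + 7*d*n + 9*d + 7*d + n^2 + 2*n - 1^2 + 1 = -8*d^2 + 16*d + n^2 + n*(7*d + 2)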